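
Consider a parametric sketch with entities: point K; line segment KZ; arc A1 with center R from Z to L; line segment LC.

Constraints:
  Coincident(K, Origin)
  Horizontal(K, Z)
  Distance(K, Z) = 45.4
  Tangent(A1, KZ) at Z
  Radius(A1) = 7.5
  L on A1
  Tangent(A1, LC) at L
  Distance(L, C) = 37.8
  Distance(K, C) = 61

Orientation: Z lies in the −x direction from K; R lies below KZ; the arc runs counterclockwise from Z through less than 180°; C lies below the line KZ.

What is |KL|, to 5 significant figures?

53.430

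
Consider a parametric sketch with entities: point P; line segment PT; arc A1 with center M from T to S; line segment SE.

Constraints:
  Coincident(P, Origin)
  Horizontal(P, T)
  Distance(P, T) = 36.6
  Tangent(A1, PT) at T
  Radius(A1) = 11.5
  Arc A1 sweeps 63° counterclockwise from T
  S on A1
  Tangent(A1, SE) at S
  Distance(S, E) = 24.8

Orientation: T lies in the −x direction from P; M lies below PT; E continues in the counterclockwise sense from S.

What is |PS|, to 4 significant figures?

47.27

P is at the origin; PT is horizontal with |PT| = 36.6 and T on the −x side, so T = (-36.60, 0.000). The tangent condition forces MT to be normal to PT, so M = T + (0, -11.5) = (-36.60, -11.50). On A1, T sits at bearing 90° from M; a 63° counterclockwise sweep puts S at bearing 153°, so S = M + 11.5·(cos 153°, sin 153°) = (-46.85, -6.279). Then |PS| = |S − P| = 47.27.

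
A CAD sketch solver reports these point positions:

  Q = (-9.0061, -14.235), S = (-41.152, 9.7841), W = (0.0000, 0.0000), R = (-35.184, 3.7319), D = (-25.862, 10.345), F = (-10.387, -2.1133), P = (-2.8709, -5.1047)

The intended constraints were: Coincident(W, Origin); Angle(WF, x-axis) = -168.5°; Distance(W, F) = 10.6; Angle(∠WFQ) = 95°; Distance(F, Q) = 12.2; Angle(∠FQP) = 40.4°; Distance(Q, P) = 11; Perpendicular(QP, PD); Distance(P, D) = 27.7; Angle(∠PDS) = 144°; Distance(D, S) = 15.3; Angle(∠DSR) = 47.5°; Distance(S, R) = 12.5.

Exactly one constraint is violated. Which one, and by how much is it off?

Distance(S, R) = 12.5 — off by 4.00.

W = (0.00, 0.00) ✓; WF at -168.5° ✓; |WF| = 10.60 ✓; ∠WFQ = 95.00° ✓; |FQ| = 12.20 ✓; ∠FQP = 40.40° ✓; |QP| = 11.00 ✓; ∠(QP, PD) = 90.00° ✓; |PD| = 27.70 ✓; ∠PDS = 144.0° ✓; |DS| = 15.30 ✓; ∠DSR = 47.50° ✓; |SR| = 8.500 ✗.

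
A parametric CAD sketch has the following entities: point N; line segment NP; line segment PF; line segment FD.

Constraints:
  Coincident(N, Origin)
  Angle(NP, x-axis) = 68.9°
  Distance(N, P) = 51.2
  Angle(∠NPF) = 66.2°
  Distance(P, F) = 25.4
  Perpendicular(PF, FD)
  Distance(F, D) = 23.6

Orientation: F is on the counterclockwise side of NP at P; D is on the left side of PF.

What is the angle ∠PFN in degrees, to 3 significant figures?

84.2°

N is at the origin; NP runs at 68.9° with length 51.2, so P = 51.2·(cos 68.9°, sin 68.9°) = (18.4, 47.8). ∠NPF = 66.2°, so PF runs at 68.9° + (180° − 66.2°) = 183° from the x-axis; with |PF| = 25.4, F = P + 25.4·(cos 183°, sin 183°) = (-6.94, 46.6). Then cos ∠PFN = FP·FN / (|FP||FN|), giving 84.2°.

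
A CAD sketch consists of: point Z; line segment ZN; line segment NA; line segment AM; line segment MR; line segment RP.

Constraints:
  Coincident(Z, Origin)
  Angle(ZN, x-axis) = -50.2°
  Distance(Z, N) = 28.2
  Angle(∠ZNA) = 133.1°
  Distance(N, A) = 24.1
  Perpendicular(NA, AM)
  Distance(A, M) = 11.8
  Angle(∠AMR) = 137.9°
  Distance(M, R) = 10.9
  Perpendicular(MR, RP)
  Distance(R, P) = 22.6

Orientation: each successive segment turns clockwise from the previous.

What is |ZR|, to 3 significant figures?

36.1

NA is perpendicular to AM, so AM runs at 173°; with |AM| = 11.8, M = (3.36, -44.1). ∠AMR = 137.9° gives MR at 131° from the x-axis; with |MR| = 10.9, R = (-3.76, -35.9). Then |ZR| = |R − Z| = 36.1.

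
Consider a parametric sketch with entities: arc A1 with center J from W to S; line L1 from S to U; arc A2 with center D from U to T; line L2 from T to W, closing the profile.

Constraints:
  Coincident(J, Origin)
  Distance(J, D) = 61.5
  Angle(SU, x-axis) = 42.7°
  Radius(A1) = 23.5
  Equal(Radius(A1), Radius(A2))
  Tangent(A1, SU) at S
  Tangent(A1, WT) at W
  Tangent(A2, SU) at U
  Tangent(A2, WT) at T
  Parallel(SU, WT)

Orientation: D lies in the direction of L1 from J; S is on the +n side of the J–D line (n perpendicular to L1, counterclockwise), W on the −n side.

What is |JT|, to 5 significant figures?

65.837

The slot axis is L1's direction at 42.7°, so u = (cos 42.7°, sin 42.7°) = (0.73491, 0.67816) and n = (−sin 42.7°, cos 42.7°) = (-0.67816, 0.73491). J is at the origin and D lies 61.5 along u from J, so D = 61.5·u = (45.197, 41.707). Tangency of A1 to both parallel lines with radius 23.5 puts S and W at J ± 23.5·n: S = (-15.937, 17.270), W = (15.937, -17.270). Equal radii place U and T the same way about D: U = D + 23.5·n = (29.260, 58.977), T = D − 23.5·n = (61.134, 24.436). Then |JT| = |T − J| = 65.837.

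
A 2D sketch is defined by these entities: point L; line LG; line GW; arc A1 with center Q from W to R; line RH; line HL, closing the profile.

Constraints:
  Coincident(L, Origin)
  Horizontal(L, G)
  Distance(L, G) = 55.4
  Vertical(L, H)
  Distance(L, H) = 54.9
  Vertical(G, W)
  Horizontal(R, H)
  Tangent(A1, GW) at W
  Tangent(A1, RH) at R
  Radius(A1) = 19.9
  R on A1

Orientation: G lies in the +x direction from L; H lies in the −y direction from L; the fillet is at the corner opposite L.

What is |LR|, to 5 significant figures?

65.378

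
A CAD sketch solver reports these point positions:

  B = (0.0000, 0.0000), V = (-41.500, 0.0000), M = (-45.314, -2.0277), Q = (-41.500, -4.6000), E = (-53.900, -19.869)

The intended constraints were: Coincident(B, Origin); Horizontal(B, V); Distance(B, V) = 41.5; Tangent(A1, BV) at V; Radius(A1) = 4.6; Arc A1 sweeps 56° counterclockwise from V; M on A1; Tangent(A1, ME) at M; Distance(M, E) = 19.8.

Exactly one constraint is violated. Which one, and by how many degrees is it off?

Tangent(A1, ME) at M — off by 8.30°.

B = (0.00, 0.00) ✓; B.y = 0.00, V.y = 0.00 ✓; |BV| = 41.50 ✓; ∠(QV, VB) = 90.00° ✓; |QV| = 4.600 ✓; bearing(Q→M) − bearing(Q→V) = 56.00° ✓; |QM| = 4.600 ✓; ∠(QM, ME) = 81.70° ✗; |ME| = 19.80 ✓.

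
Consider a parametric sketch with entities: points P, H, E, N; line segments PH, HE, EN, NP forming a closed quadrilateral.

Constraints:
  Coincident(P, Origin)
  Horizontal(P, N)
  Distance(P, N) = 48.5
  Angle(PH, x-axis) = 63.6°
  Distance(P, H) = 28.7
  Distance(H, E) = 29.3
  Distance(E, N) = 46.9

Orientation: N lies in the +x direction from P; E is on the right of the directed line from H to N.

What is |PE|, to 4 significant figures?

2.137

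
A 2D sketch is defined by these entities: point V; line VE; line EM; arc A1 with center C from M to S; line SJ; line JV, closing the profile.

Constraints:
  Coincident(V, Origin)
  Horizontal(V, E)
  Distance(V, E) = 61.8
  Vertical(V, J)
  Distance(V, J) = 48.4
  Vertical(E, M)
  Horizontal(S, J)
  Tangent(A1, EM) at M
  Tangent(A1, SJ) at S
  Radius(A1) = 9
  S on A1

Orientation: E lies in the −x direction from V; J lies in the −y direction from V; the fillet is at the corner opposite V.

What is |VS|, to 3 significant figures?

71.6

V is at the origin; VE is horizontal with |VE| = 61.8 and E on the −x side, so E = (-61.8, 0.00). V and J share the same x with |VJ| = 48.4 and J on the −y side, so J = (0.00, -48.4). The virtual corner opposite V is at (-61.8, -48.4). Since A1 is tangent to EM there, CM ⟂ EM and since A1 is tangent to SJ there, CS ⟂ SJ, with radius 9.0, so the center C sits 9.0 in from both sides at C = (-52.8, -39.4). That places the tangent points at M = (-61.8, -39.4) on EM and S = (-52.8, -48.4) on SJ. Then |VS| = |S − V| = 71.6.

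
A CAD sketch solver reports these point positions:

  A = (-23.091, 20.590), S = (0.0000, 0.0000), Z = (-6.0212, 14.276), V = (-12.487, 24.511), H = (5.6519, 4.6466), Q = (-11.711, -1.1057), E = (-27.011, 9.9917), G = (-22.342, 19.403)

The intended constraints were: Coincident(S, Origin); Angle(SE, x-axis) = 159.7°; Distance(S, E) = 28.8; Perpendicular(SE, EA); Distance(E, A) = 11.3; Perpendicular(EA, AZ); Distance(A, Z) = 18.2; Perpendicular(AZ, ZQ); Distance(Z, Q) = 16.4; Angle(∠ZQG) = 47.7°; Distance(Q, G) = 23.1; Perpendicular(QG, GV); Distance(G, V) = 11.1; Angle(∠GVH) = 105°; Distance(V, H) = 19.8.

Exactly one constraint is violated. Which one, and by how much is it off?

Distance(V, H) = 19.8 — off by 7.10.

S = (0.00, 0.00) ✓; SE at 159.7° ✓; |SE| = 28.80 ✓; ∠(SE, EA) = 90.00° ✓; |EA| = 11.30 ✓; ∠(EA, AZ) = 90.00° ✓; |AZ| = 18.20 ✓; ∠(AZ, ZQ) = 90.00° ✓; |ZQ| = 16.40 ✓; ∠ZQG = 47.70° ✓; |QG| = 23.10 ✓; ∠(QG, GV) = 90.00° ✓; |GV| = 11.10 ✓; ∠GVH = 105.0° ✓; |VH| = 26.90 ✗.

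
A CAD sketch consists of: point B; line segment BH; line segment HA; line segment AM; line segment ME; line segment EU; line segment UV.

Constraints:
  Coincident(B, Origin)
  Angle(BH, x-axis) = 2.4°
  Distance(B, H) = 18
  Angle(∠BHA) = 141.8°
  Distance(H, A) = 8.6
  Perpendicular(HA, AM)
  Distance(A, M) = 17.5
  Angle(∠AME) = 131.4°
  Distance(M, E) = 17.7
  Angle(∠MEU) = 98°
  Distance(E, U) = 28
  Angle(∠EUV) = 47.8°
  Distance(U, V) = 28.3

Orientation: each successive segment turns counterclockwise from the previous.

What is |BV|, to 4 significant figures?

16.70

B is at the origin; BH runs at 2.4° with length 18.0, so H = (17.98, 0.7538). ∠BHA = 141.8° gives HA at 40.60° from the x-axis; with |HA| = 8.6, A = (24.51, 6.350). HA ⟂ AM, so AM runs at 130.6°; with |AM| = 17.5, M = (13.13, 19.64). ∠AME = 131.4° gives ME at 179.2° from the x-axis; with |ME| = 17.7, E = (-4.573, 19.88). ∠MEU = 98.0° gives EU at -98.80° from the x-axis; with |EU| = 28.0, U = (-8.856, -7.786). ∠EUV = 47.8° gives UV at 33.40° from the x-axis; with |UV| = 28.3, V = (14.77, 7.793). Then |BV| = |V − B| = 16.70.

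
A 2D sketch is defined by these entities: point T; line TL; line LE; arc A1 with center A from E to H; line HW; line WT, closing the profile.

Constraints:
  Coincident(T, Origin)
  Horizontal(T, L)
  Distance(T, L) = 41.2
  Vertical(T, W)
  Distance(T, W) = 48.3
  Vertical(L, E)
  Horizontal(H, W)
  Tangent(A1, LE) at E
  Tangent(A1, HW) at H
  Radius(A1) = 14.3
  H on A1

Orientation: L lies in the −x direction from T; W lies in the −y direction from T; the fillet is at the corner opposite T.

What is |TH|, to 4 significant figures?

55.29

T is at the origin; T and L share the same y with |TL| = 41.2 and L on the −x side, so L = (-41.20, 0.000). TW is vertical with |TW| = 48.3 and W on the −y side, so W = (0.000, -48.30). The virtual corner opposite T is at (-41.20, -48.30). Tangency of A1 to LE means the radius AE is perpendicular to LE and tangency of A1 to HW means the radius AH is perpendicular to HW, with radius 14.3, so the center A sits 14.3 in from both sides at A = (-26.90, -34.00). That places the tangent points at E = (-41.20, -34.00) on LE and H = (-26.90, -48.30) on HW. Then |TH| = |H − T| = 55.29.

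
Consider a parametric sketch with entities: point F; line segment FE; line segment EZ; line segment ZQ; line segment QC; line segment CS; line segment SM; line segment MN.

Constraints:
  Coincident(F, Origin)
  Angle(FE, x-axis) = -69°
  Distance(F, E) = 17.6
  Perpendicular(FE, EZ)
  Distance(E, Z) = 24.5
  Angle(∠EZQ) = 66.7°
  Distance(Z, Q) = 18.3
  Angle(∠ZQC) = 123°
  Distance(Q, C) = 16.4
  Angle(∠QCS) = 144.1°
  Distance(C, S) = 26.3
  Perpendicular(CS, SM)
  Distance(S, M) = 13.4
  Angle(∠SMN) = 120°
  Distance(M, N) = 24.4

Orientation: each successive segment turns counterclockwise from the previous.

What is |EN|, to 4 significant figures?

9.618

F is at the origin; FE runs at -69.0° with length 17.6, so E = (6.307, -16.43). FE ⟂ EZ, so EZ runs at 21.00°; with |EZ| = 24.5, Z = (29.18, -7.651). ∠EZQ = 66.7° gives ZQ at 134.3° from the x-axis; with |ZQ| = 18.3, Q = (16.40, 5.446). ∠ZQC = 123.0° gives QC at -168.7° from the x-axis; with |QC| = 16.4, C = (0.3169, 2.233). ∠QCS = 144.1° gives CS at -132.8° from the x-axis; with |CS| = 26.3, S = (-17.55, -17.06). CS ⟂ SM, so SM runs at -42.80°; with |SM| = 13.4, M = (-7.720, -26.17). ∠SMN = 120.0° gives MN at 17.20° from the x-axis; with |MN| = 24.4, N = (15.59, -18.95). Then |EN| = |N − E| = 9.618.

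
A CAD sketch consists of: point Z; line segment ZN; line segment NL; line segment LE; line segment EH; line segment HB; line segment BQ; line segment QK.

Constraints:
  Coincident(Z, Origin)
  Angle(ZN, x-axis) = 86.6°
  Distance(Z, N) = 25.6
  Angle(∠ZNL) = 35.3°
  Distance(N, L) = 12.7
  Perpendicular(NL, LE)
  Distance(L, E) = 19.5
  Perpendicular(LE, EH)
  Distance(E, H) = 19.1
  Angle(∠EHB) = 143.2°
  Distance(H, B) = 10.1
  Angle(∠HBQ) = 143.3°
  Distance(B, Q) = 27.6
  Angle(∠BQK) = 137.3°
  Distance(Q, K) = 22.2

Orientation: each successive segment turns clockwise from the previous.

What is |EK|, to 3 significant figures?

58.2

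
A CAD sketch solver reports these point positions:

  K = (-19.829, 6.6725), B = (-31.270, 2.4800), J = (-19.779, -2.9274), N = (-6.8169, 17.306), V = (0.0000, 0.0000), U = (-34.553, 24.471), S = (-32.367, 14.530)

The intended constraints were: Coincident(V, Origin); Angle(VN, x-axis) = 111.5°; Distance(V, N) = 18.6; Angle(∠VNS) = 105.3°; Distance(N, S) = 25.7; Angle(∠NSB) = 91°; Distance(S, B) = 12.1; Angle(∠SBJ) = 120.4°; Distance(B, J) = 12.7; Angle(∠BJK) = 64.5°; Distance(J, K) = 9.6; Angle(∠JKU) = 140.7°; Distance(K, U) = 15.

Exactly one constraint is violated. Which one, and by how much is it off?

Distance(K, U) = 15 — off by 8.10.

V = (0.00, 0.00) ✓; VN at 111.5° ✓; |VN| = 18.60 ✓; ∠VNS = 105.3° ✓; |NS| = 25.70 ✓; ∠NSB = 91.00° ✓; |SB| = 12.10 ✓; ∠SBJ = 120.4° ✓; |BJ| = 12.70 ✓; ∠BJK = 64.50° ✓; |JK| = 9.600 ✓; ∠JKU = 140.7° ✓; |KU| = 23.10 ✗.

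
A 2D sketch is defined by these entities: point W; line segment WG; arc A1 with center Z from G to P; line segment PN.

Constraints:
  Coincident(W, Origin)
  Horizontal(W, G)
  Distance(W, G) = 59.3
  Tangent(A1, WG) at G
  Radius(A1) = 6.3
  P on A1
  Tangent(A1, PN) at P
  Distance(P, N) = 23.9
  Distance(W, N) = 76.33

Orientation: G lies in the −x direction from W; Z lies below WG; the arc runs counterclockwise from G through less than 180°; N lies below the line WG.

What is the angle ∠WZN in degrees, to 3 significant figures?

124°

Checks: |ZP| = 6.300 ✓; ∠(ZP, PN) = 90.00° ✓; |PN| = 23.90 ✓; |WN| = 76.33 ✓.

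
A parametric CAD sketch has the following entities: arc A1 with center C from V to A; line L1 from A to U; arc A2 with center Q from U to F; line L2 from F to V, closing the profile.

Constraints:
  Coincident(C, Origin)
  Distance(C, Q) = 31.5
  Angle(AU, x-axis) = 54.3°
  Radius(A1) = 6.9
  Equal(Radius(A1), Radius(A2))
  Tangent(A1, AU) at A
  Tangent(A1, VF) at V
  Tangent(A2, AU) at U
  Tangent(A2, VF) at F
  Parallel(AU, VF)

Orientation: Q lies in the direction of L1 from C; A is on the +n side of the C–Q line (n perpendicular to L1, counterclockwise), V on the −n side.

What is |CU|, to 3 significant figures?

32.2

The slot axis is L1's direction at 54.3°, so u = (cos 54.3°, sin 54.3°) = (0.584, 0.812) and n = (−sin 54.3°, cos 54.3°) = (-0.812, 0.584). C is at the origin and Q lies 31.5 along u from C, so Q = 31.5·u = (18.4, 25.6). Tangency of A1 to both parallel lines with radius 6.9 puts A and V at C ± 6.9·n: A = (-5.60, 4.03), V = (5.60, -4.03). Equal radii place U and F the same way about Q: U = Q + 6.9·n = (12.8, 29.6), F = Q − 6.9·n = (24.0, 21.6). Then |CU| = |U − C| = 32.2.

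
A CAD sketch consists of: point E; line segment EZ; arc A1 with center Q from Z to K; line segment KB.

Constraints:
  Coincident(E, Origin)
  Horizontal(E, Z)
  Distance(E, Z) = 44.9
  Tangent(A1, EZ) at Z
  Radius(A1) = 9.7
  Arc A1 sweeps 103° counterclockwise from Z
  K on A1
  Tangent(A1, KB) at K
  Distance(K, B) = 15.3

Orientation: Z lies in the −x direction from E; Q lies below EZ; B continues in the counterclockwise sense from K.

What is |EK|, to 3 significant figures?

55.6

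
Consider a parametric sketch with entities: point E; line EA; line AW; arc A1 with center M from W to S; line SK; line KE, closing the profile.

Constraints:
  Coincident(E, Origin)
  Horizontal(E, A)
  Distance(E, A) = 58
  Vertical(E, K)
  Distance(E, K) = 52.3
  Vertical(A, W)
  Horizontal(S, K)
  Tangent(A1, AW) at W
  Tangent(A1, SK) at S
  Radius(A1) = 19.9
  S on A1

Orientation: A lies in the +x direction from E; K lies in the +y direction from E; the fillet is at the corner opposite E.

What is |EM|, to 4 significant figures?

50.01

E is at the origin; EA is horizontal with |EA| = 58.0 and A on the +x side, so A = (58.00, 0.000). E and K share the same x with |EK| = 52.3 and K on the +y side, so K = (0.000, 52.30). The virtual corner opposite E is at (58.00, 52.30). A1 meets AW tangentially, so MW is at right angles to AW and the tangent condition forces MS to be normal to SK, with radius 19.9, so the center M sits 19.9 in from both sides at M = (38.10, 32.40). Then |EM| = |M − E| = 50.01.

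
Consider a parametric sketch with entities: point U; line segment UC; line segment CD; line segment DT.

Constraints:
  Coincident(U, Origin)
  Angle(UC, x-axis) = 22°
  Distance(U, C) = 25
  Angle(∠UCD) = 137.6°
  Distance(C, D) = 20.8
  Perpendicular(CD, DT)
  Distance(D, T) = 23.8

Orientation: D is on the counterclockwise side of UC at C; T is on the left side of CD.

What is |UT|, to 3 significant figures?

39.9

U is at the origin; UC runs at 22.0° with length 25.0, so C = 25.0·(cos 22.0°, sin 22.0°) = (23.2, 9.37). ∠UCD = 137.6°, so CD runs at 22.0° + (180° − 137.6°) = 64.4° from the x-axis; with |CD| = 20.8, D = C + 20.8·(cos 64.4°, sin 64.4°) = (32.2, 28.1). The perpendicularity gives DT at right angles to CD; with |DT| = 23.8 on the left of CD, T = D + 23.8·(-0.902, 0.432) = (10.7, 38.4). Then |UT| = |T − U| = 39.9.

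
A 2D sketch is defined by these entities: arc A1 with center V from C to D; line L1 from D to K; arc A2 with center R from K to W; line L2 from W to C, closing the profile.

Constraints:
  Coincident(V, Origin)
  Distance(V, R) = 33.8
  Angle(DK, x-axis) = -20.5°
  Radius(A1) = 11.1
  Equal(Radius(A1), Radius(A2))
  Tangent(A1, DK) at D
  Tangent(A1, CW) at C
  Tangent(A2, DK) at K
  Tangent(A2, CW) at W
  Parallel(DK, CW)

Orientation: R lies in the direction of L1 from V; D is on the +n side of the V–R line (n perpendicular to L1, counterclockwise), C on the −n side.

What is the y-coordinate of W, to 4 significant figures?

-22.23

The slot axis is L1's direction at -20.5°, so u = (cos -20.5°, sin -20.5°) = (0.9367, -0.3502) and n = (−sin -20.5°, cos -20.5°) = (0.3502, 0.9367). V is at the origin and R lies 33.8 along u from V, so R = 33.8·u = (31.66, -11.84). Tangency of A1 to both parallel lines with radius 11.1 puts D and C at V ± 11.1·n: D = (3.887, 10.40), C = (-3.887, -10.40). Equal radii place K and W the same way about R: K = R + 11.1·n = (35.55, -1.440), W = R − 11.1·n = (27.77, -22.23). So W.y = -22.23.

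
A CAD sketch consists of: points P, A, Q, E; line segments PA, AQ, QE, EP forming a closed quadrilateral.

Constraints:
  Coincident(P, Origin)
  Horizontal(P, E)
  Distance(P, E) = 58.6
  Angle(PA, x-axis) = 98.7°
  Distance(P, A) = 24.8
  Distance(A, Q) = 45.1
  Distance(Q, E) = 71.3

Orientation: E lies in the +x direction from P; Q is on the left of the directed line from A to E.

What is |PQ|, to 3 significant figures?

65.3

Checks: |AQ| = 45.10 ✓; |QE| = 71.30 ✓.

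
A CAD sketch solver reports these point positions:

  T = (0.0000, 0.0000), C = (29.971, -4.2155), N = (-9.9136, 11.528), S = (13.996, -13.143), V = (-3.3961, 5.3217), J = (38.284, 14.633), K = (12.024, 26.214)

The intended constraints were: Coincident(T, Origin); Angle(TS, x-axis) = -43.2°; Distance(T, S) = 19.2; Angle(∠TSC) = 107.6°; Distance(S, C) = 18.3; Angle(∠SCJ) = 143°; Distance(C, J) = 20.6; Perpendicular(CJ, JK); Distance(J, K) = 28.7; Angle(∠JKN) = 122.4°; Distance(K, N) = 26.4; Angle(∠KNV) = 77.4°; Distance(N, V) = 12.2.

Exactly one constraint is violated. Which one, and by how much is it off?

Distance(N, V) = 12.2 — off by 3.20.

T = (0.00, 0.00) ✓; TS at -43.20° ✓; |TS| = 19.20 ✓; ∠TSC = 107.6° ✓; |SC| = 18.30 ✓; ∠SCJ = 143.0° ✓; |CJ| = 20.60 ✓; ∠(CJ, JK) = 90.00° ✓; |JK| = 28.70 ✓; ∠JKN = 122.4° ✓; |KN| = 26.40 ✓; ∠KNV = 77.40° ✓; |NV| = 9.000 ✗.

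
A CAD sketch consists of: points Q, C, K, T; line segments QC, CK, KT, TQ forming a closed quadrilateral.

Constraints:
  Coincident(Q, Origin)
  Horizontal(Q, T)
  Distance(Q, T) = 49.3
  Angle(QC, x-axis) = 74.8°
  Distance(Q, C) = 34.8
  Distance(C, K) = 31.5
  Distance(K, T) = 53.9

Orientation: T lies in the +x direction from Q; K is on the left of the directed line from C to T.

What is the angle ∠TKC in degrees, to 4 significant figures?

70.10°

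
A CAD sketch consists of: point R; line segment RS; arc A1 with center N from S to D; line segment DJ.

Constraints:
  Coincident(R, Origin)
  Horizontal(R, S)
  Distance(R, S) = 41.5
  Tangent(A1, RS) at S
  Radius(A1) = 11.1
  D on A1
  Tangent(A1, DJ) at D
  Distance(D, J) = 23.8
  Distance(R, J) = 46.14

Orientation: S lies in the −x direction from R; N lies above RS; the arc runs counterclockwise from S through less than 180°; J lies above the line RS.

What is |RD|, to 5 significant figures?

32.341

R is at the origin; RS is horizontal with |RS| = 41.5 and S on the −x side, so S = (-41.500, 0.0000). The tangent condition forces NS to be normal to RS, so N = S + (0, 11.1) = (-41.500, 11.100). Since ND ⟂ DJ (tangency), |NJ| = √(11.1² + 23.8²) = 26.261 regardless of where D sits on A1. So J lies on both circle(R, 46.14) and circle(N, 26.261); the above-RS intersection is J = (-30.258, 34.833). D is the foot of the tangent from J: D = (-30.400, 11.034).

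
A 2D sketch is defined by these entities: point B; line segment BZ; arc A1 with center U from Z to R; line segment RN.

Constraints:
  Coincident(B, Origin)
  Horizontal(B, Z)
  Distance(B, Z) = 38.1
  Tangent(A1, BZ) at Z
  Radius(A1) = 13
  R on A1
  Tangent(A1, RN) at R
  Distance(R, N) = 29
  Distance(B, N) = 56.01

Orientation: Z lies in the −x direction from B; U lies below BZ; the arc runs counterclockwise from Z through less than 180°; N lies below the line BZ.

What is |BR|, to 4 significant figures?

53.01

B is at the origin; B and Z share the same y with |BZ| = 38.1 and Z on the −x side, so Z = (-38.10, 0.000). A1 meets BZ tangentially, so UZ is at right angles to BZ, so U = Z + (0, -13) = (-38.10, -13.00). Since UR ⟂ RN (tangency), |UN| = √(13.0² + 29.0²) = 31.78 regardless of where R sits on A1. So N lies on both circle(B, 56.01) and circle(U, 31.78); the below-BZ intersection is N = (-33.99, -44.51). R is the foot of the tangent from N: R = (-49.18, -19.81).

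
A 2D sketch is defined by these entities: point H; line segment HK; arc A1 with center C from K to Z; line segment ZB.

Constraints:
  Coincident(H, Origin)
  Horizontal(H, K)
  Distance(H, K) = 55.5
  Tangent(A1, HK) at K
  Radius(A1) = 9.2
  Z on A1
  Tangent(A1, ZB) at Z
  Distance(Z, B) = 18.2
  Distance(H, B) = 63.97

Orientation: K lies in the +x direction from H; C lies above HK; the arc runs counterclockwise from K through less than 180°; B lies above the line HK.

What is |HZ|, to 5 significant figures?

65.224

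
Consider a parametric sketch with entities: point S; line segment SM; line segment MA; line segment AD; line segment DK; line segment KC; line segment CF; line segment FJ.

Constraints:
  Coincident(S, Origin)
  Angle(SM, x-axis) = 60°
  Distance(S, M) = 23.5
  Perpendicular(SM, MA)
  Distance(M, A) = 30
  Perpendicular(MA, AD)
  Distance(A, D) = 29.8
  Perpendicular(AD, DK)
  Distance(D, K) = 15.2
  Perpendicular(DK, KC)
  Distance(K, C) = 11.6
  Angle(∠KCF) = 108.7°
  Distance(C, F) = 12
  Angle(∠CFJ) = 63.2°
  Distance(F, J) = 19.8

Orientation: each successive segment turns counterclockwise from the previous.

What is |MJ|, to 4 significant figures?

41.22

∠KCF = 108.7° gives CF at 131.3° from the x-axis; with |CF| = 12.0, F = (-18.09, 21.01). ∠CFJ = 63.2° gives FJ at -111.9° from the x-axis; with |FJ| = 19.8, J = (-25.47, 2.634). Then |MJ| = |J − M| = 41.22.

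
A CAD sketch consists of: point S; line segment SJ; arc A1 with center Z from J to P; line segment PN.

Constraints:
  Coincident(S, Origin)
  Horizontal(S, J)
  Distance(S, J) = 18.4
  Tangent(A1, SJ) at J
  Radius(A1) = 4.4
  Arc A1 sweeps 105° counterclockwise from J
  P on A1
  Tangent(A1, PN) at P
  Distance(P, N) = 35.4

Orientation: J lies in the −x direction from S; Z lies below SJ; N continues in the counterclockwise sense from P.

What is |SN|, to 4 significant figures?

41.96

S is at the origin; S and J share the same y with |SJ| = 18.4 and J on the −x side, so J = (-18.40, 0.000). The tangent condition forces ZJ to be normal to SJ, so Z = J + (0, -4.4) = (-18.40, -4.400). On A1, J sits at bearing 90° from Z; a 105° counterclockwise sweep puts P at bearing 195°, so P = Z + 4.4·(cos 195°, sin 195°) = (-22.65, -5.539). Since A1 is tangent to PN there, ZP ⟂ PN, so PN runs along (−sin 195°, cos 195°); with |PN| = 35.4, N = (-13.49, -39.73). Then |SN| = |N − S| = 41.96.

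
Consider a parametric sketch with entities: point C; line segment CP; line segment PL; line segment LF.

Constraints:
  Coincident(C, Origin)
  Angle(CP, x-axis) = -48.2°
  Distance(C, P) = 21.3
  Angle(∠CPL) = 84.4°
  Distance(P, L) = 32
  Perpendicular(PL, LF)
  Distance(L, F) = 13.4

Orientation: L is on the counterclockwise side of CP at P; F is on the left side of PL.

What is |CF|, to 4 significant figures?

30.92

C is at the origin; CP runs at -48.2° with length 21.3, so P = 21.3·(cos -48.2°, sin -48.2°) = (14.20, -15.88). ∠CPL = 84.4°, so PL runs at -48.2° + (180° − 84.4°) = 47.40° from the x-axis; with |PL| = 32.0, L = P + 32.0·(cos 47.40°, sin 47.40°) = (35.86, 7.676). The perpendicularity gives LF at right angles to PL; with |LF| = 13.4 on the left of PL, F = L + 13.4·(-0.7361, 0.6769) = (25.99, 16.75). Then |CF| = |F − C| = 30.92.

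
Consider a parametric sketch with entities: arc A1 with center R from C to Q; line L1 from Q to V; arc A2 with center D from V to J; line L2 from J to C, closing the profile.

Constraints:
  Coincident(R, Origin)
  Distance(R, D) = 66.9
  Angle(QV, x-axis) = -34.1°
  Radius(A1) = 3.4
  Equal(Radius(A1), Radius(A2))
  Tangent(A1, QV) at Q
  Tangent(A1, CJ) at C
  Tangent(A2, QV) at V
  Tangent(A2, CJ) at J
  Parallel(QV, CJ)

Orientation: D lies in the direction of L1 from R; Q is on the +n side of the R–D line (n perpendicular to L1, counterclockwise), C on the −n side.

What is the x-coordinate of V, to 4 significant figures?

57.30

The slot axis is L1's direction at -34.1°, so u = (cos -34.1°, sin -34.1°) = (0.8281, -0.5606) and n = (−sin -34.1°, cos -34.1°) = (0.5606, 0.8281). R is at the origin and D lies 66.9 along u from R, so D = 66.9·u = (55.40, -37.51). Tangency of A1 to both parallel lines with radius 3.4 puts Q and C at R ± 3.4·n: Q = (1.906, 2.815), C = (-1.906, -2.815). Equal radii place V and J the same way about D: V = D + 3.4·n = (57.30, -34.69), J = D − 3.4·n = (53.49, -40.32). So V.x = 57.30.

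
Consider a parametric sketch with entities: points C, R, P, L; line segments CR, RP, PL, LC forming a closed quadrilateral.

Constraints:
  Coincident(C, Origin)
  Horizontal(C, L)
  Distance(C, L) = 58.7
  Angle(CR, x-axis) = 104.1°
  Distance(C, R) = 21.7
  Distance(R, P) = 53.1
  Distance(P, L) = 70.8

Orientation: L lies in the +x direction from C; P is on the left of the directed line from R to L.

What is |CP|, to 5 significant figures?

68.754

Checks: |RP| = 53.10 ✓; |PL| = 70.80 ✓.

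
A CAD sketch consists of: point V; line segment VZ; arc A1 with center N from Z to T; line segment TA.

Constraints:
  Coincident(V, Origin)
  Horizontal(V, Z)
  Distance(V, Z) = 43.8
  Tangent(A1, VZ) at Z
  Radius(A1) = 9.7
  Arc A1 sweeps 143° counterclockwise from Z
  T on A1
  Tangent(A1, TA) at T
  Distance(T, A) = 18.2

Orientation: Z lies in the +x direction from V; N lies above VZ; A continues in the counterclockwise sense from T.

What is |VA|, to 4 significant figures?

45.15

V is at the origin; V and Z share the same y with |VZ| = 43.8 and Z on the +x side, so Z = (43.80, 0.000). Since A1 is tangent to VZ there, NZ ⟂ VZ, so N = Z + (0, 9.7) = (43.80, 9.700). On A1, Z sits at bearing -90° from N; a 143° counterclockwise sweep puts T at bearing 53°, so T = N + 9.7·(cos 53°, sin 53°) = (49.64, 17.45). Tangency of A1 to TA means the radius NT is perpendicular to TA, so TA runs along (−sin 53°, cos 53°); with |TA| = 18.2, A = (35.10, 28.40). Then |VA| = |A − V| = 45.15.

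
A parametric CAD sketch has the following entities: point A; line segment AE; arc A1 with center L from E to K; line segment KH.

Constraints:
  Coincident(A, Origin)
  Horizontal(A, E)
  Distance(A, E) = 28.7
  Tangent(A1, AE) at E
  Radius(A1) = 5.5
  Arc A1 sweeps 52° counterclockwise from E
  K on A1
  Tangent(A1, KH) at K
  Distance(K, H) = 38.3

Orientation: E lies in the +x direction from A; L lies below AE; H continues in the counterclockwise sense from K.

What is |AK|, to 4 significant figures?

24.46

The tangent condition forces LE to be normal to AE, so L = E + (0, -5.5) = (28.70, -5.500). On A1, E sits at bearing 90° from L; a 52° counterclockwise sweep puts K at bearing 142°, so K = L + 5.5·(cos 142°, sin 142°) = (24.37, -2.114). Then |AK| = |K − A| = 24.46.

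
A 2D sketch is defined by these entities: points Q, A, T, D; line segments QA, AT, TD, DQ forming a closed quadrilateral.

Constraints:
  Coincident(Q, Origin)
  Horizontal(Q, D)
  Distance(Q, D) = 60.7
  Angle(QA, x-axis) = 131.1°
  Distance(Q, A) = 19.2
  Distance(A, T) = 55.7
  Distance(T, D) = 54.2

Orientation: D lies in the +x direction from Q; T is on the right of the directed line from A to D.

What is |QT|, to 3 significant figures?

36.8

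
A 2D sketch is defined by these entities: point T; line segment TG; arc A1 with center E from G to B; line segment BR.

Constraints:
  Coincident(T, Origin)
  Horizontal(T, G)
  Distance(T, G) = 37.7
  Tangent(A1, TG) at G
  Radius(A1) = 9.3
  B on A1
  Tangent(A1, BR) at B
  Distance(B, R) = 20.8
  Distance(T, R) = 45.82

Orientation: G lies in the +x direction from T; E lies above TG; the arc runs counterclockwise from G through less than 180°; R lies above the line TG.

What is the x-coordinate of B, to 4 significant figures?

45.26

Checks: |EG| = 9.300 ✓; |EB| = 9.300 ✓; ∠(EB, BR) = 90.00° ✓; |BR| = 20.80 ✓; |TR| = 45.82 ✓.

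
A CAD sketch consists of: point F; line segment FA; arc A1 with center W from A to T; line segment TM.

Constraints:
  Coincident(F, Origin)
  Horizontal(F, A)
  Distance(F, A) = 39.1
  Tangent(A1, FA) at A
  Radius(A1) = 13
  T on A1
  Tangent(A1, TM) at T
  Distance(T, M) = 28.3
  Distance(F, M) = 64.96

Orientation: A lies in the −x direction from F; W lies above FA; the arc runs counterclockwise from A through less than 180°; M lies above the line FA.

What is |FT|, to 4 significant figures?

36.90

F is at the origin; F and A share the same y with |FA| = 39.1 and A on the −x side, so A = (-39.10, 0.000). The tangent condition forces WA to be normal to FA, so W = A + (0, 13) = (-39.10, 13.00). Since WT ⟂ TM (tangency), |WM| = √(13.0² + 28.3²) = 31.14 regardless of where T sits on A1. So M lies on both circle(F, 64.96) and circle(W, 31.14); the above-FA intersection is M = (-49.15, 42.48). T is the foot of the tangent from M: T = (-29.67, 21.95).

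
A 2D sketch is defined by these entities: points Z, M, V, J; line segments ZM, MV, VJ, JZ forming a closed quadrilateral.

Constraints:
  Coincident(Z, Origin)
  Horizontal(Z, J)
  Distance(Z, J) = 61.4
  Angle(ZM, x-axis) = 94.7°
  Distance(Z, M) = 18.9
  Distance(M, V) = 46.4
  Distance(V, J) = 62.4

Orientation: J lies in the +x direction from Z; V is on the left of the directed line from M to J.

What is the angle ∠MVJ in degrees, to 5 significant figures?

72.624°

Checks: |MV| = 46.40 ✓; |VJ| = 62.40 ✓.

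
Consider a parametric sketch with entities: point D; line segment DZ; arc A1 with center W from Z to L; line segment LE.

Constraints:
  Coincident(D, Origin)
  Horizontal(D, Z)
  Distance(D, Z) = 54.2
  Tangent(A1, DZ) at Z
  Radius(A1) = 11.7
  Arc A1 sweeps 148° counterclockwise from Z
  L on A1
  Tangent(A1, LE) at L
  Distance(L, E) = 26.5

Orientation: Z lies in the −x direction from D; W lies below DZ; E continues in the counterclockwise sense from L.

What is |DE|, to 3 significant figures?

52.1

D is at the origin; D and Z share the same y with |DZ| = 54.2 and Z on the −x side, so Z = (-54.2, 0.00). Since A1 is tangent to DZ there, WZ ⟂ DZ, so W = Z + (0, -11.7) = (-54.2, -11.7). On A1, Z sits at bearing 90° from W; a 148° counterclockwise sweep puts L at bearing 238°, so L = W + 11.7·(cos 238°, sin 238°) = (-60.4, -21.6). Tangency of A1 to LE means the radius WL is perpendicular to LE, so LE runs along (−sin 238°, cos 238°); with |LE| = 26.5, E = (-37.9, -35.7). Then |DE| = |E − D| = 52.1.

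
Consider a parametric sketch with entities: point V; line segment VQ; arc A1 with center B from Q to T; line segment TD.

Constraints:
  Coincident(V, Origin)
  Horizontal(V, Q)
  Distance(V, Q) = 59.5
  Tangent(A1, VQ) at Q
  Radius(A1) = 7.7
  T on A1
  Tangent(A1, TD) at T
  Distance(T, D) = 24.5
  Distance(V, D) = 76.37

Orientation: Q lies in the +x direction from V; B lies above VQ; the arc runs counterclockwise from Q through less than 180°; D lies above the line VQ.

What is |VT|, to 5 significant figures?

67.514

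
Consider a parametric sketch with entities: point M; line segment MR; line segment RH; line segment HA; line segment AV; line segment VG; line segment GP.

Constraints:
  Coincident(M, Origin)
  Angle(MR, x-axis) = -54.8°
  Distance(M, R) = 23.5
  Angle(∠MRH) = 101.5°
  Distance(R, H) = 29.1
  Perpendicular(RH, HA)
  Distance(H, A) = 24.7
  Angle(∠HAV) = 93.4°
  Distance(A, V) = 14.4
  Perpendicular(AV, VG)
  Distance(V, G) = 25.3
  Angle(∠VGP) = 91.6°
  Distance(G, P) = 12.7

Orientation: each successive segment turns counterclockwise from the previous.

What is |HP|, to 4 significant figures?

3.323

The perpendicularity gives VG at right angles to AV, so VG runs at -69.70°; with |VG| = 25.3, G = (25.54, -13.61). ∠VGP = 91.6° gives GP at 18.70° from the x-axis; with |GP| = 12.7, P = (37.57, -9.542). Then |HP| = |P − H| = 3.323.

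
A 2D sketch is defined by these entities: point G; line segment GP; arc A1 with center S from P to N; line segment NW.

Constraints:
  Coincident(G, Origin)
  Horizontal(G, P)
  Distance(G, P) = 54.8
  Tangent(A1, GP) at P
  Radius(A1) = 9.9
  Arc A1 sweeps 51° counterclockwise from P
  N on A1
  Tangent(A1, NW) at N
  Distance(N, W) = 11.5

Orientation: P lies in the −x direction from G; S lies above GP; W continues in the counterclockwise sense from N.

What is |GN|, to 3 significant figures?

47.2

G is at the origin; GP is horizontal with |GP| = 54.8 and P on the −x side, so P = (-54.8, 0.00). Since A1 is tangent to GP there, SP ⟂ GP, so S = P + (0, 9.9) = (-54.8, 9.90). On A1, P sits at bearing -90° from S; a 51° counterclockwise sweep puts N at bearing -39°, so N = S + 9.9·(cos -39°, sin -39°) = (-47.1, 3.67). Then |GN| = |N − G| = 47.2.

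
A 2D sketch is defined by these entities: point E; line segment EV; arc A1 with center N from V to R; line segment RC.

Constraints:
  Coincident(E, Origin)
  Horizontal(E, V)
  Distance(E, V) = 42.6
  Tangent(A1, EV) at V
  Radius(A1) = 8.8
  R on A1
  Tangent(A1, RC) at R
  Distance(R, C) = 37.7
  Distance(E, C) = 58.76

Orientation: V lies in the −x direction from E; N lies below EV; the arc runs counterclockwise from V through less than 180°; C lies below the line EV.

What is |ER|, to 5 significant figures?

52.137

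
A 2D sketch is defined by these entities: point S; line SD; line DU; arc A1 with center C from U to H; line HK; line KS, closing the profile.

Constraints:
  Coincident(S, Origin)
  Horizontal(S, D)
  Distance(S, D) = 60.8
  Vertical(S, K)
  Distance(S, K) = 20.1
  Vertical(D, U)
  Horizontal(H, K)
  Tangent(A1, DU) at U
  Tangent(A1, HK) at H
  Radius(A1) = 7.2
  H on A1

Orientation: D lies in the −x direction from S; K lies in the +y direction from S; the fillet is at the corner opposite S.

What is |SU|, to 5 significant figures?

62.153

The virtual corner opposite S is at (-60.800, 20.100). The tangent condition forces CU to be normal to DU and the tangent condition forces CH to be normal to HK, with radius 7.2, so the center C sits 7.2 in from both sides at C = (-53.600, 12.900). That places the tangent points at U = (-60.800, 12.900) on DU and H = (-53.600, 20.100) on HK. Then |SU| = |U − S| = 62.153.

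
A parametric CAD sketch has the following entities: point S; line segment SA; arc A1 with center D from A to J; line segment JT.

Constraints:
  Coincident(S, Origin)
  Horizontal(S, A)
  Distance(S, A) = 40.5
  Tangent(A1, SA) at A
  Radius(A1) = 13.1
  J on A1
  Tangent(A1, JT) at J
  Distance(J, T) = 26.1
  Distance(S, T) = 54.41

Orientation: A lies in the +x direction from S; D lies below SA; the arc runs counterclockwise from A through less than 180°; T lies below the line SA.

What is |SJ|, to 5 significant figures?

32.455

Checks: ∠(DA, AS) = 90.00° ✓; |DJ| = 13.10 ✓; ∠(DJ, JT) = 90.00° ✓; |JT| = 26.10 ✓; |ST| = 54.41 ✓.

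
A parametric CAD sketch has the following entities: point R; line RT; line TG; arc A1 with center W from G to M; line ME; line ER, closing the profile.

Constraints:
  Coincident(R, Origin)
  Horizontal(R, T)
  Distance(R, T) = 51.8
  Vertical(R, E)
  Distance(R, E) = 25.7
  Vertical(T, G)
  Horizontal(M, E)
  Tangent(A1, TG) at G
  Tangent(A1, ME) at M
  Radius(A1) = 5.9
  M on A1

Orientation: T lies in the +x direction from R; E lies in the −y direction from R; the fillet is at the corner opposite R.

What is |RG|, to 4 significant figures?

55.46

R is at the origin; RT is horizontal with |RT| = 51.8 and T on the +x side, so T = (51.80, 0.000). R and E share the same x with |RE| = 25.7 and E on the −y side, so E = (0.000, -25.70). The virtual corner opposite R is at (51.80, -25.70). Since A1 is tangent to TG there, WG ⟂ TG and A1 meets ME tangentially, so WM is at right angles to ME, with radius 5.9, so the center W sits 5.9 in from both sides at W = (45.90, -19.80). That places the tangent points at G = (51.80, -19.80) on TG and M = (45.90, -25.70) on ME. Then |RG| = |G − R| = 55.46.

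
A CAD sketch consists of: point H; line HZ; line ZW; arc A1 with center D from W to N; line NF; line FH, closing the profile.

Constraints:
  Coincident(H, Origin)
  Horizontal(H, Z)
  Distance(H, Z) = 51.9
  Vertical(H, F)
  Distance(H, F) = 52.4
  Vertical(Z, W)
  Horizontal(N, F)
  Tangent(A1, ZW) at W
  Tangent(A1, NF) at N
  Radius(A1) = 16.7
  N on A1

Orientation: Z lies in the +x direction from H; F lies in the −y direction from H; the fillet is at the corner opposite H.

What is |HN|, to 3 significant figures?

63.1

The virtual corner opposite H is at (51.9, -52.4). Tangency of A1 to ZW means the radius DW is perpendicular to ZW and since A1 is tangent to NF there, DN ⟂ NF, with radius 16.7, so the center D sits 16.7 in from both sides at D = (35.2, -35.7). That places the tangent points at W = (51.9, -35.7) on ZW and N = (35.2, -52.4) on NF. Then |HN| = |N − H| = 63.1.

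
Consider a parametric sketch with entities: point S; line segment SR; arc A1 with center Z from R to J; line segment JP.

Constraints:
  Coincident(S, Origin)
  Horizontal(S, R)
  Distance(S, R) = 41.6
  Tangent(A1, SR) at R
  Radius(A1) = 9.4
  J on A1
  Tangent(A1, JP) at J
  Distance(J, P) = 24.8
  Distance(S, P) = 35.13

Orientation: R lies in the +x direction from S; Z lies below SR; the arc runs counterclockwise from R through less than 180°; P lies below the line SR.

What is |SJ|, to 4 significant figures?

33.60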